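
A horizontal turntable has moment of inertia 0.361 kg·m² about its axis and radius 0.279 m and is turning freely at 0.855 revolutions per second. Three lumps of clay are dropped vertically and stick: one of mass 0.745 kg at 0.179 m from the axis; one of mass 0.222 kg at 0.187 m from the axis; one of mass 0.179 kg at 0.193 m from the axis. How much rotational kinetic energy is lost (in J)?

No external torque acts about the axis; L_before = L_after.
Added inertia Σmr² = (0.745)(0.179)² + (0.222)(0.187)² + (0.179)(0.193)² = 0.03830 kg·m²; I_f = 0.3610 + 0.03830 = 0.3993 kg·m².
ω_f = I_p ω_i / I_f = (0.3610)(0.855) / 0.3993 = 0.7730 rev/s.
KE_i = ½(0.3610)(5.372 rad/s)² = 5.209 J; KE_f = ½(0.3993)(4.857)² = 4.710 J.

energy lost ≈ 0.500 J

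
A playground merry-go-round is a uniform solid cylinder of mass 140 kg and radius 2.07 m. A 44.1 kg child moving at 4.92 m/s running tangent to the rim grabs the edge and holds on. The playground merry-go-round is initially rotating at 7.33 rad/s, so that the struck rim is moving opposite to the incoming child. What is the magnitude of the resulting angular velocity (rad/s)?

|ω_f| ≈ 3.58 rad/s

The axle reaction passes through the axle and exerts no torque about it; angular momentum about the axle is conserved through the impact.
I_p = ½(140)(2.07)² = 299.9 kg·m². Taking the sense of the child's angular momentum as positive, L_{child} = m v R = (44.1)(4.92)(2.07) = 449.1 kg·m²/s.
L_i = −I_p ω_p + m v R = −(299.9)(7.33) + 449.1 = -1749 kg·m²/s.
After sticking, I_f = I_p + m R² = 299.9 + (44.1)(2.07)² = 488.9 kg·m².
ω_f = L_i / I_f = -1749 / 488.9 = -3.578 rad/s.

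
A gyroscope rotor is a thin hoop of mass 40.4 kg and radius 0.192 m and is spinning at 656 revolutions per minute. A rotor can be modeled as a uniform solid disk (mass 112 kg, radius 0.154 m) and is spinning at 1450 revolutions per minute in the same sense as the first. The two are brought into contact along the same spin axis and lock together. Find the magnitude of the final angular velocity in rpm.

|ω_f| ≈ 1030 rpm

No external torque acts about the common axis, so total angular momentum is conserved.
Moments of inertia: I_A = (40.4)(0.192)² = 1.489 kg·m²; I_B = ½(112)(0.154)² = 1.328 kg·m².
Taking A's sense as positive: L = (1.489)(656) + (1.328)(1450) = 2903 kg·m²·rpm.
Combined I = 1.489 + 1.328 = 2.817 kg·m².
ω_f = L / I = 2903 / 2.817 = 1030 rpm.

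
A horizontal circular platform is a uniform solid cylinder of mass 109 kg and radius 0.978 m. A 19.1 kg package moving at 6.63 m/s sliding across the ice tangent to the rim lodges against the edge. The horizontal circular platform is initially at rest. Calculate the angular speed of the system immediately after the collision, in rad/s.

|ω_f| ≈ 1.76 rad/s

The axle reaction passes through the central axle and exerts no torque about it; angular momentum about the central axle is conserved through the impact.
I_p = ½(109)(0.978)² = 52.13 kg·m². Taking the sense of the package's angular momentum as positive, L_{package} = m v R = (19.1)(6.63)(0.978) = 123.8 kg·m²/s.
L_i = 0 + 123.8 = 123.8 kg·m²/s.
After sticking, I_f = I_p + m R² = 52.13 + (19.1)(0.978)² = 70.40 kg·m².
ω_f = L_i / I_f = 123.8 / 70.40 = 1.759 rad/s.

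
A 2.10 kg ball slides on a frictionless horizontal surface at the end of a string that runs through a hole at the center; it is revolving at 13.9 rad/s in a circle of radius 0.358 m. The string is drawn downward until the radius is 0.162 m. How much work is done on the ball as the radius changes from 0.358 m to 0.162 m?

The constraining force is radial, so m r² ω about the center is conserved.
ω₂ = ω₁ (r₁/r₂)² = (13.9)(0.358/0.162)² = 67.88 rad/s.
W = ΔKE = ½m(v₂² − v₁²) = 101.0 J.

W ≈ 101 J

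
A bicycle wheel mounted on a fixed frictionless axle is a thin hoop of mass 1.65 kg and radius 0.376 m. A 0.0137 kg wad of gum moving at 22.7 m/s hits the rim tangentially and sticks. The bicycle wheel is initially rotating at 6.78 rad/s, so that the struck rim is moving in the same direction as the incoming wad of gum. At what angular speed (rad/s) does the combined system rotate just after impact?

About the axle the impulsive forces during the collision are internal, so angular momentum about that axis is conserved.
I_p = (1.65)(0.376)² = 0.2333 kg·m². Taking the sense of the wad of gum's angular momentum as positive, L_{wad} = m v R = (0.0137)(22.7)(0.376) = 0.1169 kg·m²/s.
L_i = +I_p ω_p + m v R = +(0.2333)(6.78) + 0.1169 = 1.699 kg·m²/s.
After sticking, I_f = I_p + m R² = 0.2333 + (0.0137)(0.376)² = 0.2352 kg·m².
ω_f = L_i / I_f = 1.699 / 0.2352 = 7.221 rad/s.

|ω_f| ≈ 7.22 rad/s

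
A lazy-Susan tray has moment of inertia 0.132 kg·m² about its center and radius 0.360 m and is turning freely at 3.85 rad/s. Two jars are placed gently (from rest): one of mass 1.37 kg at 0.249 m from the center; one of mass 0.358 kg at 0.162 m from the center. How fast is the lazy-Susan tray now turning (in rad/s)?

ω_f ≈ 2.25 rad/s

No external torque acts about the center; L_before = L_after.
Added inertia Σmr² = (1.37)(0.249)² + (0.358)(0.162)² = 0.09434 kg·m²; I_f = 0.1320 + 0.09434 = 0.2263 kg·m².
ω_f = I_p ω_i / I_f = (0.1320)(3.85) / 0.2263 = 2.245 rad/s.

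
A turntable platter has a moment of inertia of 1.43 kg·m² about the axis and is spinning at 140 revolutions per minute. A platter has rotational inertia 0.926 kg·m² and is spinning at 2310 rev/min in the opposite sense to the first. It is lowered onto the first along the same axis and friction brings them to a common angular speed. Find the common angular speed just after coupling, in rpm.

No external torque acts about the common axis, so total angular momentum is conserved.
Taking A's sense as positive: L = (1.430)(140) − (0.9260)(2310) = -1939 kg·m²·rpm.
Combined I = 1.430 + 0.9260 = 2.356 kg·m².
ω_f = L / I = -1939 / 2.356 = -822.9 rpm.

|ω_f| ≈ 823 rpm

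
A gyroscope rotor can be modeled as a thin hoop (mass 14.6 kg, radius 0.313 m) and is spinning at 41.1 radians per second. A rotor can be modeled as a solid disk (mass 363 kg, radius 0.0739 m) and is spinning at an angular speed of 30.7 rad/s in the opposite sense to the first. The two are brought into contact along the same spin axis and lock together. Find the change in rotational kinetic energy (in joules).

No external torque acts about the common axis, so total angular momentum is conserved.
Moments of inertia: I_A = (14.6)(0.313)² = 1.430 kg·m²; I_B = ½(363)(0.0739)² = 0.9912 kg·m².
Taking A's sense as positive: L = (1.430)(41.1) − (0.9912)(30.7) = 28.36 kg·m²·rad/s.
Combined I = 1.430 + 0.9912 = 2.422 kg·m².
ω_f = L / I = 28.36 / 2.422 = 11.71 rad/s.
KE_i = ½ΣIω² = 1675 J; KE_f = ½(2.422)(11.71)² = 166.0 J.

ΔKE ≈ -1510 J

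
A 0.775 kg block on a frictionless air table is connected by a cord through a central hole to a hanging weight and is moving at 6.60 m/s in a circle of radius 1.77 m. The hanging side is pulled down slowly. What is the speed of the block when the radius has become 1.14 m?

The only horizontal force on the mass is along the cord (radial), so it exerts no torque about the hole and angular momentum m v r is conserved.
v₂ = v₁ r₁ / r₂ = (6.60)(1.77) / (1.14) = 10.25 m/s.

v₂ ≈ 10.2 m/s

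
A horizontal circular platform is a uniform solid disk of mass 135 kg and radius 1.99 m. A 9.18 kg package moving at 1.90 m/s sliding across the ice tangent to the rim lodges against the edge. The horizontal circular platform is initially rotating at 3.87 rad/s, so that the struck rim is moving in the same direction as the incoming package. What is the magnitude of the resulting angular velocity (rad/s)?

About the central axle the impulsive forces during the collision are internal, so angular momentum about that axis is conserved.
I_p = ½(135)(1.99)² = 267.3 kg·m². Taking the sense of the package's angular momentum as positive, L_{package} = m v R = (9.18)(1.90)(1.99) = 34.71 kg·m²/s.
L_i = +I_p ω_p + m v R = +(267.3)(3.87) + 34.71 = 1069 kg·m²/s.
After sticking, I_f = I_p + m R² = 267.3 + (9.18)(1.99)² = 303.7 kg·m².
ω_f = L_i / I_f = 1069 / 303.7 = 3.521 rad/s.

|ω_f| ≈ 3.52 rad/s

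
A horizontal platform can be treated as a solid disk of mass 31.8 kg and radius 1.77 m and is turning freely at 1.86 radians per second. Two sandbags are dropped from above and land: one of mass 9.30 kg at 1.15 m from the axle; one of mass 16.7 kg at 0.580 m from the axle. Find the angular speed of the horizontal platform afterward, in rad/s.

ω_f ≈ 1.37 rad/s

The added mass arrives with no angular momentum about the axle, and any external torque about the axle is negligible, so the system's angular momentum is conserved.
I_p = ½(31.8)(1.77)² = 49.81 kg·m².
Added inertia Σmr² = (9.30)(1.15)² + (16.7)(0.580)² = 17.92 kg·m²; I_f = 49.81 + 17.92 = 67.73 kg·m².
ω_f = I_p ω_i / I_f = (49.81)(1.86) / 67.73 = 1.368 rad/s.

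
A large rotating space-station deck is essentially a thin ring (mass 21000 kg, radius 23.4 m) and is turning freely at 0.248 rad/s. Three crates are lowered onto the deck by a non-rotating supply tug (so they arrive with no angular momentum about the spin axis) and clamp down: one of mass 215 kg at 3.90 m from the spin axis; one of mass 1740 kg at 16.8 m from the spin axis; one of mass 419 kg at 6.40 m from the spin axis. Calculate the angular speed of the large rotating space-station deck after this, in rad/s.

The added mass arrives with no angular momentum about the spin axis, and any external torque about the spin axis is negligible, so the system's angular momentum is conserved.
I_p = (21000)(23.4)² = 1.150e+07 kg·m².
Added inertia Σmr² = (215)(3.90)² + (1740)(16.8)² + (419)(6.40)² = 5.115e+05 kg·m²; I_f = 1.150e+07 + 5.115e+05 = 1.201e+07 kg·m².
ω_f = I_p ω_i / I_f = (1.150e+07)(0.248) / 1.201e+07 = 0.2374 rad/s.

ω_f ≈ 0.237 rad/s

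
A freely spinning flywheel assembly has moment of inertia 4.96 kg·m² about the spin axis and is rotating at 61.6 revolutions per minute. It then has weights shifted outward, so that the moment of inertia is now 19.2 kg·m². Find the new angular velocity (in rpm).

ω₂ ≈ 15.9 rpm

With no external torque about the axis, L is conserved: I₁ω₁ = I₂ω₂.
ω₂ = I₁ω₁ / I₂ = (4.960)(61.6 rpm) / (19.20) = 15.91 rpm.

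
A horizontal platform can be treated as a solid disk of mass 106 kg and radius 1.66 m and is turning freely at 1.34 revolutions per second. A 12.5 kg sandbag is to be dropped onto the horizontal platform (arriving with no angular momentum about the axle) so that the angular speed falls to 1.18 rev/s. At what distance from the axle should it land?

No external torque acts about the axle; L_before = L_after.
I_p = ½(106)(1.66)² = 146.0 kg·m².
I_p ω_i = (I_p + m r²) ω_f ⇒ m r² = I_p(ω_i/ω_f − 1) = 146.0(1.34/1.18 − 1) = 19.80 kg·m².
r = √(19.80/12.5) = 1.259 m.

r ≈ 1.26 m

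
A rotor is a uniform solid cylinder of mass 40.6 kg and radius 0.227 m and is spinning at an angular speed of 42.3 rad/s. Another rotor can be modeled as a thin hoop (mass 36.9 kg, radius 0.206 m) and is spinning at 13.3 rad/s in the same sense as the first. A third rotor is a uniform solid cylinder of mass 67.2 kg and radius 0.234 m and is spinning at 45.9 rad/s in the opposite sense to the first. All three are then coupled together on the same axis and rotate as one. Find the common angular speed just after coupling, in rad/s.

|ω_f| ≈ 4.35 rad/s

No external torque acts about the common axis, so total angular momentum is conserved.
Moments of inertia: I_A = ½(40.6)(0.227)² = 1.046 kg·m²; I_B = (36.9)(0.206)² = 1.566 kg·m²; I_C = ½(67.2)(0.234)² = 1.840 kg·m².
Taking A's sense as positive: L = (1.046)(42.3) + (1.566)(13.3) − (1.840)(45.9) = -19.37 kg·m²·rad/s.
Combined I = 1.046 + 1.566 + 1.840 = 4.452 kg·m².
ω_f = L / I = -19.37 / 4.452 = -4.352 rad/s.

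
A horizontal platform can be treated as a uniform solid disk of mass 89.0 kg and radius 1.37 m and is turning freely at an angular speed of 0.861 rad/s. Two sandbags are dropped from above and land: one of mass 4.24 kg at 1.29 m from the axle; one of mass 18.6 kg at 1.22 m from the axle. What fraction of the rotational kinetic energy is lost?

No external torque acts about the axle; L_before = L_after.
I_p = ½(89.0)(1.37)² = 83.52 kg·m².
Added inertia Σmr² = (4.24)(1.29)² + (18.6)(1.22)² = 34.74 kg·m²; I_f = 83.52 + 34.74 = 118.3 kg·m².
ω_f = I_p ω_i / I_f = (83.52)(0.861) / 118.3 = 0.6081 rad/s.
KE_i = ½(83.52)(0.8610 rad/s)² = 30.96 J; KE_f = ½(118.3)(0.6081)² = 21.86 J.
Fraction lost = 0.2938.

fraction ≈ 0.294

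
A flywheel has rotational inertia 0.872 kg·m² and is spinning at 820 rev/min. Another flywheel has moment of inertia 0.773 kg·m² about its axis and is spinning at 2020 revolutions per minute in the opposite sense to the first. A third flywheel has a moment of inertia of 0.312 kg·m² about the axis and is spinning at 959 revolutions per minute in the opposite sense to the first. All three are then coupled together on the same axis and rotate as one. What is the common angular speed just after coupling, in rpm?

No external torque acts about the common axis, so total angular momentum is conserved.
Taking A's sense as positive: L = (0.8720)(820) − (0.7730)(2020) − (0.3120)(959) = -1146 kg·m²·rpm.
Combined I = 0.8720 + 0.7730 + 0.3120 = 1.957 kg·m².
ω_f = L / I = -1146 / 1.957 = -585.4 rpm.

|ω_f| ≈ 585 rpm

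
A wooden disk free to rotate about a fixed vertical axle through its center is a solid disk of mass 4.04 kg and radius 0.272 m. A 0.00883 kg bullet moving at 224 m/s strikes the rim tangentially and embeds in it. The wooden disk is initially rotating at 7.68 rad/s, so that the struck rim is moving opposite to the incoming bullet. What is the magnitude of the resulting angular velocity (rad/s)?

|ω_f| ≈ 4.06 rad/s

About the axle the impulsive forces during the collision are internal, so angular momentum about that axis is conserved.
I_p = ½(4.04)(0.272)² = 0.1494 kg·m². Taking the sense of the bullet's angular momentum as positive, L_{bullet} = m v R = (0.00883)(224)(0.272) = 0.5380 kg·m²/s.
L_i = −I_p ω_p + m v R = −(0.1494)(7.68) + 0.5380 = -0.6098 kg·m²/s.
After sticking, I_f = I_p + m R² = 0.1494 + (0.00883)(0.272)² = 0.1501 kg·m².
ω_f = L_i / I_f = -0.6098 / 0.1501 = -4.062 rad/s.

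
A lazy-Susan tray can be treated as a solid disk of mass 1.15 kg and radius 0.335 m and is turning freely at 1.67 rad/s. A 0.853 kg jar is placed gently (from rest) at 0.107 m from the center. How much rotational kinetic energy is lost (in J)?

The added mass arrives with no angular momentum about the center, and any external torque about the center is negligible, so the system's angular momentum is conserved.
I_p = ½(1.15)(0.335)² = 0.06453 kg·m².
Added inertia Σmr² = (0.853)(0.107)² = 0.009766 kg·m²; I_f = 0.06453 + 0.009766 = 0.07430 kg·m².
ω_f = I_p ω_i / I_f = (0.06453)(1.67) / 0.07430 = 1.450 rad/s.
KE_i = ½(0.06453)(1.670 rad/s)² = 0.08998 J; KE_f = ½(0.07430)(1.450)² = 0.07815 J.

energy lost ≈ 0.0118 J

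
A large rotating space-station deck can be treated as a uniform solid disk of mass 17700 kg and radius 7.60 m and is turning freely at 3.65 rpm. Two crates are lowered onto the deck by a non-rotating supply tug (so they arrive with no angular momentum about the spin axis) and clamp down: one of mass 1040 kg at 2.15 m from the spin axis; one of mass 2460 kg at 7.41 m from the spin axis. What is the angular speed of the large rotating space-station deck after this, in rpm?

ω_f ≈ 2.87 rpm

The added mass arrives with no angular momentum about the spin axis, and any external torque about the spin axis is negligible, so the system's angular momentum is conserved.
I_p = ½(17700)(7.60)² = 5.112e+05 kg·m².
Added inertia Σmr² = (1040)(2.15)² + (2460)(7.41)² = 1.399e+05 kg·m²; I_f = 5.112e+05 + 1.399e+05 = 6.511e+05 kg·m².
ω_f = I_p ω_i / I_f = (5.112e+05)(3.65) / 6.511e+05 = 2.866 rpm.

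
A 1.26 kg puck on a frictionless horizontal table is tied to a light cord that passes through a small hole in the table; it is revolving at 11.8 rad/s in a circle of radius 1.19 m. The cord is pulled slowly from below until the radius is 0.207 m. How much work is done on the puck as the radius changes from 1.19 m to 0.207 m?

No torque about the axis ⇒ m r₁² ω₁ = m r₂² ω₂.
ω₂ = ω₁ (r₁/r₂)² = (11.8)(1.19/0.207)² = 390.0 rad/s.
W = ΔKE = ½m(v₂² − v₁²) = 3981 J.

W ≈ 3980 J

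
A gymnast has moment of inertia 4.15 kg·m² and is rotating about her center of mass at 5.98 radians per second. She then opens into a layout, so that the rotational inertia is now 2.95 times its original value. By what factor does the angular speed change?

No external torque acts about the spin axis, so angular momentum is conserved.
I₂ = 2.95 × 4.15 = 12.24 kg·m².
ω₂/ω₁ = I₁/I₂ = 4.150 / 12.24 = 0.3390.

ω₂/ω₁ ≈ 0.339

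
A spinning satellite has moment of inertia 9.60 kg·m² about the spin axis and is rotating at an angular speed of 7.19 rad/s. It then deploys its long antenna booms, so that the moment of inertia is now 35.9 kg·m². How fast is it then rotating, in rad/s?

ω₂ ≈ 1.92 rad/s

No external torque acts about the spin axis, so angular momentum is conserved.
ω₂ = I₁ω₁ / I₂ = (9.600)(7.19 rad/s) / (35.90) = 1.923 rad/s.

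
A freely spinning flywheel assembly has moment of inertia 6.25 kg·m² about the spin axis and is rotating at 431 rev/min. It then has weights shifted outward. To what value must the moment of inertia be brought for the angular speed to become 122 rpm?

I₂ ≈ 22.1 kg·m²

With no external torque about the axis, L is conserved: I₁ω₁ = I₂ω₂.
I₂ = I₁ω₁ / ω₂ = (6.25)(431) / (122) = 22.08 kg·m².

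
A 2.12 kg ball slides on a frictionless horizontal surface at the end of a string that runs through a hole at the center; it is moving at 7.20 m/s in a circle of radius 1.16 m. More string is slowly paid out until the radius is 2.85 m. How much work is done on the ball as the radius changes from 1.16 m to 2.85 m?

W ≈ -45.8 J

The only horizontal force on the mass is along the cord (radial), so it exerts no torque about the hole and angular momentum m v r is conserved.
v₂ = v₁ r₁ / r₂ = (7.20)(1.16) / (2.85) = 2.931 m/s.
W = ΔKE = ½m(v₂² − v₁²) = -45.85 J.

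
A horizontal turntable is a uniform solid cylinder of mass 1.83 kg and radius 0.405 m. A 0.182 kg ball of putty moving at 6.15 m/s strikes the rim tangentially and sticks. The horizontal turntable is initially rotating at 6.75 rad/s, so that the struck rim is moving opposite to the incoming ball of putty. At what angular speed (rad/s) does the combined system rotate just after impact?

|ω_f| ≈ 3.11 rad/s

The axle reaction passes through the axle and exerts no torque about it; angular momentum about the axle is conserved through the impact.
I_p = ½(1.83)(0.405)² = 0.1501 kg·m². Taking the sense of the ball of putty's angular momentum as positive, L_{ball} = m v R = (0.182)(6.15)(0.405) = 0.4533 kg·m²/s.
L_i = −I_p ω_p + m v R = −(0.1501)(6.75) + 0.4533 = -0.5597 kg·m²/s.
After sticking, I_f = I_p + m R² = 0.1501 + (0.182)(0.405)² = 0.1799 kg·m².
ω_f = L_i / I_f = -0.5597 / 0.1799 = -3.111 rad/s.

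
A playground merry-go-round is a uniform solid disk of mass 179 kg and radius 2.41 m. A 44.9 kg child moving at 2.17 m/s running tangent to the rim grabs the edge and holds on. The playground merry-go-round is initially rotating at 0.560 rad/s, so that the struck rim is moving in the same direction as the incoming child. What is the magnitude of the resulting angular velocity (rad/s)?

About the axle the impulsive forces during the collision are internal, so angular momentum about that axis is conserved.
I_p = ½(179)(2.41)² = 519.8 kg·m². Taking the sense of the child's angular momentum as positive, L_{child} = m v R = (44.9)(2.17)(2.41) = 234.8 kg·m²/s.
L_i = +I_p ω_p + m v R = +(519.8)(0.560) + 234.8 = 525.9 kg·m²/s.
After sticking, I_f = I_p + m R² = 519.8 + (44.9)(2.41)² = 780.6 kg·m².
ω_f = L_i / I_f = 525.9 / 780.6 = 0.6737 rad/s.

|ω_f| ≈ 0.674 rad/s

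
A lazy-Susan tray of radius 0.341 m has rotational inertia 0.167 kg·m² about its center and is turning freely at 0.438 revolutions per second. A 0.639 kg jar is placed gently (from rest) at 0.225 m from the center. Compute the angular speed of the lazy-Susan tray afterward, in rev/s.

ω_f ≈ 0.367 rev/s

No external torque acts about the center; L_before = L_after.
Added inertia Σmr² = (0.639)(0.225)² = 0.03235 kg·m²; I_f = 0.1670 + 0.03235 = 0.1993 kg·m².
ω_f = I_p ω_i / I_f = (0.1670)(0.438) / 0.1993 = 0.3669 rev/s.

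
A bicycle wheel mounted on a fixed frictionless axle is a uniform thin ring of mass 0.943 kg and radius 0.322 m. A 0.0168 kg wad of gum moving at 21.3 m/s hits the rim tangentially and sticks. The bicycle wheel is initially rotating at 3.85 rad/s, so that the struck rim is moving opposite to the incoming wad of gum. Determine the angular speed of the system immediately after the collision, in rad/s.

The axle reaction passes through the axle and exerts no torque about it; angular momentum about the axle is conserved through the impact.
I_p = (0.943)(0.322)² = 0.09777 kg·m². Taking the sense of the wad of gum's angular momentum as positive, L_{wad} = m v R = (0.0168)(21.3)(0.322) = 0.1152 kg·m²/s.
L_i = −I_p ω_p + m v R = −(0.09777)(3.85) + 0.1152 = -0.2612 kg·m²/s.
After sticking, I_f = I_p + m R² = 0.09777 + (0.0168)(0.322)² = 0.09952 kg·m².
ω_f = L_i / I_f = -0.2612 / 0.09952 = -2.625 rad/s.

|ω_f| ≈ 2.62 rad/s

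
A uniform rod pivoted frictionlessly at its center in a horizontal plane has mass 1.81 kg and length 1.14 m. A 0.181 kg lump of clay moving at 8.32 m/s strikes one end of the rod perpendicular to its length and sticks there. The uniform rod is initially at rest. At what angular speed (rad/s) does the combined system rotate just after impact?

About the pivot the impulsive forces during the collision are internal, so angular momentum about that axis is conserved.
I_p = (1/12)(1.81)(1.14)² = 0.1960 kg·m². Taking the sense of the lump of clay's angular momentum as positive, L_{lump} = m v R = (0.181)(8.32)(1.14/2) = 0.8584 kg·m²/s.
L_i = 0 + 0.8584 = 0.8584 kg·m²/s.
After sticking, I_f = I_p + m R² = 0.1960 + (0.181)(1.14/2)² = 0.2548 kg·m².
ω_f = L_i / I_f = 0.8584 / 0.2548 = 3.368 rad/s.

|ω_f| ≈ 3.37 rad/s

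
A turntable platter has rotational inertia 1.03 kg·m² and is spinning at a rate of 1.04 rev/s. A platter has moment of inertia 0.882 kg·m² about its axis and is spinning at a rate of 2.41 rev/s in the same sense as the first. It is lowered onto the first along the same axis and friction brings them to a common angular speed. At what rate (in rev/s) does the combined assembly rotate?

No external torque acts about the common axis, so total angular momentum is conserved.
Taking A's sense as positive: L = (1.030)(1.04) + (0.8820)(2.41) = 3.197 kg·m²·rev/s.
Combined I = 1.030 + 0.8820 = 1.912 kg·m².
ω_f = L / I = 3.197 / 1.912 = 1.672 rev/s.

|ω_f| ≈ 1.67 rev/s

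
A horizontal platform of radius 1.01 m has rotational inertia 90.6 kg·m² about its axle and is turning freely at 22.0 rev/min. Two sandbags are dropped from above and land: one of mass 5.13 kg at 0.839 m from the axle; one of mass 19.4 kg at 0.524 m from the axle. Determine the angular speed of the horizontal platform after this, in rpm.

ω_f ≈ 20.0 rpm

The added mass arrives with no angular momentum about the axle, and any external torque about the axle is negligible, so the system's angular momentum is conserved.
Added inertia Σmr² = (5.13)(0.839)² + (19.4)(0.524)² = 8.938 kg·m²; I_f = 90.60 + 8.938 = 99.54 kg·m².
ω_f = I_p ω_i / I_f = (90.60)(22.0) / 99.54 = 20.02 rpm.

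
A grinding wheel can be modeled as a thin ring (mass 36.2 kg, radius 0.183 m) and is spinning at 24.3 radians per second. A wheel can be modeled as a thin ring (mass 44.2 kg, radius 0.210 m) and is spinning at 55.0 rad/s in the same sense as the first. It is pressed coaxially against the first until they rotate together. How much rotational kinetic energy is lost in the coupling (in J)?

No external torque acts about the common axis, so total angular momentum is conserved.
Moments of inertia: I_A = (36.2)(0.183)² = 1.212 kg·m²; I_B = (44.2)(0.210)² = 1.949 kg·m².
Taking A's sense as positive: L = (1.212)(24.3) + (1.949)(55.0) = 136.7 kg·m²·rad/s.
Combined I = 1.212 + 1.949 = 3.162 kg·m².
ω_f = L / I = 136.7 / 3.162 = 43.23 rad/s.
KE_i = ½ΣIω² = 3306 J; KE_f = ½(3.162)(43.23)² = 2954 J.

ΔKE lost ≈ 352 J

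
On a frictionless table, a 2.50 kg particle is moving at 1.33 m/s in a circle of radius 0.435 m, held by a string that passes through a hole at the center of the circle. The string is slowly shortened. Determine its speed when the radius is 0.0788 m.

v₂ ≈ 7.34 m/s

Central (radial) force ⇒ zero torque about the center ⇒ m v r is constant.
v₂ = v₁ r₁ / r₂ = (1.33)(0.435) / (0.0788) = 7.342 m/s.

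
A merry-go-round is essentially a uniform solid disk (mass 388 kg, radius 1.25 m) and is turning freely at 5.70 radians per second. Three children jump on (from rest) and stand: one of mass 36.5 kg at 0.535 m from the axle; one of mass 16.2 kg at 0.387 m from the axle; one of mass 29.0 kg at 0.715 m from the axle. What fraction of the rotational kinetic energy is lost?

fraction ≈ 0.0837

The added mass arrives with no angular momentum about the axle, and any external torque about the axle is negligible, so the system's angular momentum is conserved.
I_p = ½(388)(1.25)² = 303.1 kg·m².
Added inertia Σmr² = (36.5)(0.535)² + (16.2)(0.387)² + (29.0)(0.715)² = 27.70 kg·m²; I_f = 303.1 + 27.70 = 330.8 kg·m².
ω_f = I_p ω_i / I_f = (303.1)(5.70) / 330.8 = 5.223 rad/s.
KE_i = ½(303.1)(5.700 rad/s)² = 4924 J; KE_f = ½(330.8)(5.223)² = 4512 J.
Fraction lost = 0.08373.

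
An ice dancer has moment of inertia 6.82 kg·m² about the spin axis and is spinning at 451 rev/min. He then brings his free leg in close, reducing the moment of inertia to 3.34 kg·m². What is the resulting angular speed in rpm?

ω₂ ≈ 921 rpm

No external torque acts about the spin axis, so angular momentum is conserved.
ω₂ = I₁ω₁ / I₂ = (6.820)(451 rpm) / (3.340) = 920.9 rpm.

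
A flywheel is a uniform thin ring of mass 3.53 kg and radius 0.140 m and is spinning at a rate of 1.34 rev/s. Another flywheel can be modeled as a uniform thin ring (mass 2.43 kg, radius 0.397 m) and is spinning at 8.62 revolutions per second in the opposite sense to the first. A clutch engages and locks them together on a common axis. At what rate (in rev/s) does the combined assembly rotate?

|ω_f| ≈ 7.10 rev/s

The coupling torques are internal; angular momentum about the shared axis is conserved.
Moments of inertia: I_A = (3.53)(0.140)² = 0.06919 kg·m²; I_B = (2.43)(0.397)² = 0.3830 kg·m².
Taking A's sense as positive: L = (0.06919)(1.34) − (0.3830)(8.62) = -3.209 kg·m²·rev/s.
Combined I = 0.06919 + 0.3830 = 0.4522 kg·m².
ω_f = L / I = -3.209 / 0.4522 = -7.096 rev/s.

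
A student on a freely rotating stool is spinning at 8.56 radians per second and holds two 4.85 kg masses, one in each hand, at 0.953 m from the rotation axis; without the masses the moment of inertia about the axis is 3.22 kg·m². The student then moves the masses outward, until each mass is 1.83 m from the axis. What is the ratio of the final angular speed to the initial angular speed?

Angular momentum about the spin axis is conserved since the torque about it is zero.
I₁ = 3.22 + 2(4.85)(0.953)² = 12.03 kg·m²; I₂ = 3.22 + 2(4.85)(1.83)² = 35.70 kg·m².
ω₂/ω₁ = I₁/I₂ = 12.03 / 35.70 = 0.3369.

ω₂/ω₁ ≈ 0.337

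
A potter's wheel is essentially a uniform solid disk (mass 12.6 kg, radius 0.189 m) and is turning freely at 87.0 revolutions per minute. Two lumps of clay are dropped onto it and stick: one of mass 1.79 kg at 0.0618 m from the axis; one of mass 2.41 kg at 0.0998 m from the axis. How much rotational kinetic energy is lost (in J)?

No external torque acts about the axis; L_before = L_after.
I_p = ½(12.6)(0.189)² = 0.2250 kg·m².
Added inertia Σmr² = (1.79)(0.0618)² + (2.41)(0.0998)² = 0.03084 kg·m²; I_f = 0.2250 + 0.03084 = 0.2559 kg·m².
ω_f = I_p ω_i / I_f = (0.2250)(87.0) / 0.2559 = 76.51 rpm.
KE_i = ½(0.2250)(9.111 rad/s)² = 9.340 J; KE_f = ½(0.2559)(8.013)² = 8.214 J.

energy lost ≈ 1.13 J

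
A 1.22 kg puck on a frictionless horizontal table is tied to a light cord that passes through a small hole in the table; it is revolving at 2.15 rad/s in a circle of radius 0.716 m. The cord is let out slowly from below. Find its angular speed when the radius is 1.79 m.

ω₂ ≈ 0.344 rad/s

The constraining force is radial, so m r² ω about the center is conserved.
ω₂ = ω₁ (r₁/r₂)² = (2.15)(0.716/1.79)² = 0.3440 rad/s.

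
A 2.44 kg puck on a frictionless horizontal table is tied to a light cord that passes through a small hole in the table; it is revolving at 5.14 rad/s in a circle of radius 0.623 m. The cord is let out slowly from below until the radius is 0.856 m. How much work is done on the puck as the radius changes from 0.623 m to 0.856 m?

No torque about the axis ⇒ m r₁² ω₁ = m r₂² ω₂.
ω₂ = ω₁ (r₁/r₂)² = (5.14)(0.623/0.856)² = 2.723 rad/s.
W = ΔKE = ½m(v₂² − v₁²) = -5.884 J.

W ≈ -5.88 J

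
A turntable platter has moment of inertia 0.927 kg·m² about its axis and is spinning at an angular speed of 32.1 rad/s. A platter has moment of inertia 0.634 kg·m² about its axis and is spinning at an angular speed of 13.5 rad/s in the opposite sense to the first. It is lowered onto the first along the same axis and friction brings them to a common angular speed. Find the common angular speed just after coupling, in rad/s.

|ω_f| ≈ 13.6 rad/s

The coupling torques are internal; angular momentum about the shared axis is conserved.
Taking A's sense as positive: L = (0.9270)(32.1) − (0.6340)(13.5) = 21.20 kg·m²·rad/s.
Combined I = 0.9270 + 0.6340 = 1.561 kg·m².
ω_f = L / I = 21.20 / 1.561 = 13.58 rad/s.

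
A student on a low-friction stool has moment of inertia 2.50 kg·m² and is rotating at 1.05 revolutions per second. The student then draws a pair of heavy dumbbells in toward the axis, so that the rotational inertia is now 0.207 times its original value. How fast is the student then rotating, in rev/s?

Angular momentum about the spin axis is conserved since the torque about it is zero.
I₂ = 0.207 × 2.50 = 0.5175 kg·m².
ω₂ = I₁ω₁ / I₂ = (2.500)(1.05 rev/s) / (0.5175) = 5.072 rev/s.

ω₂ ≈ 5.07 rev/s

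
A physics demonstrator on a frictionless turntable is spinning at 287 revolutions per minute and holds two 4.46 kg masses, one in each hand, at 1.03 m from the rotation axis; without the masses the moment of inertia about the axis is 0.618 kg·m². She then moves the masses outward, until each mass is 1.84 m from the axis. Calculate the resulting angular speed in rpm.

Angular momentum about the spin axis is conserved since the torque about it is zero.
I₁ = 0.618 + 2(4.46)(1.03)² = 10.08 kg·m²; I₂ = 0.618 + 2(4.46)(1.84)² = 30.82 kg·m².
ω₂ = I₁ω₁ / I₂ = (10.08)(287 rpm) / (30.82) = 93.89 rpm.

ω₂ ≈ 93.9 rpm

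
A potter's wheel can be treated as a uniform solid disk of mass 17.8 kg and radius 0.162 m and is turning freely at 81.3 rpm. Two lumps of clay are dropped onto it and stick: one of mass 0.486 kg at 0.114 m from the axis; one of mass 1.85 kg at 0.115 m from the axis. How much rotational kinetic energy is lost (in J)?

The added mass arrives with no angular momentum about the axis, and any external torque about the axis is negligible, so the system's angular momentum is conserved.
I_p = ½(17.8)(0.162)² = 0.2336 kg·m².
Added inertia Σmr² = (0.486)(0.114)² + (1.85)(0.115)² = 0.03078 kg·m²; I_f = 0.2336 + 0.03078 = 0.2644 kg·m².
ω_f = I_p ω_i / I_f = (0.2336)(81.3) / 0.2644 = 71.83 rpm.
KE_i = ½(0.2336)(8.514 rad/s)² = 8.465 J; KE_f = ½(0.2644)(7.522)² = 7.479 J.

energy lost ≈ 0.986 J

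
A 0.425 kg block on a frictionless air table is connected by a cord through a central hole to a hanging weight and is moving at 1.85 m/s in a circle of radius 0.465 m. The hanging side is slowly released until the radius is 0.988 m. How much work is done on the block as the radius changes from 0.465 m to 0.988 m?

W ≈ -0.566 J

The only horizontal force on the mass is along the cord (radial), so it exerts no torque about the hole and angular momentum m v r is conserved.
v₂ = v₁ r₁ / r₂ = (1.85)(0.465) / (0.988) = 0.8707 m/s.
W = ΔKE = ½m(v₂² − v₁²) = -0.5662 J.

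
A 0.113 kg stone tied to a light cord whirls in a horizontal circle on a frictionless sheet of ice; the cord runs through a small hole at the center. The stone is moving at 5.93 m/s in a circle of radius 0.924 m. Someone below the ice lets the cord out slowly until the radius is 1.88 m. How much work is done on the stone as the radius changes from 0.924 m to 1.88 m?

Central (radial) force ⇒ zero torque about the center ⇒ m v r is constant.
v₂ = v₁ r₁ / r₂ = (5.93)(0.924) / (1.88) = 2.915 m/s.
W = ΔKE = ½m(v₂² − v₁²) = -1.507 J.

W ≈ -1.51 J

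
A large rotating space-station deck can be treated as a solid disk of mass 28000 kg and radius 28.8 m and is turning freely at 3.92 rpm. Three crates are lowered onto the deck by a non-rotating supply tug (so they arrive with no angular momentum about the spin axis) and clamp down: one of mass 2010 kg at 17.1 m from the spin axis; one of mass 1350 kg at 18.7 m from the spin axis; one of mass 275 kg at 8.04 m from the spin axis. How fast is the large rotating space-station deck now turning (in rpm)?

No external torque acts about the spin axis; L_before = L_after.
I_p = ½(28000)(28.8)² = 1.161e+07 kg·m².
Added inertia Σmr² = (2010)(17.1)² + (1350)(18.7)² + (275)(8.04)² = 1.078e+06 kg·m²; I_f = 1.161e+07 + 1.078e+06 = 1.269e+07 kg·m².
ω_f = I_p ω_i / I_f = (1.161e+07)(3.92) / 1.269e+07 = 3.587 rpm.

ω_f ≈ 3.59 rpm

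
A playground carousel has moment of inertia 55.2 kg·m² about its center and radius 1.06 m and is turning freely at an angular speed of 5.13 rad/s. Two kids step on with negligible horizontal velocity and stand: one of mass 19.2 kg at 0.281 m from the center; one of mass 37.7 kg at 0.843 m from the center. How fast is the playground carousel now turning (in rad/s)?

ω_f ≈ 3.39 rad/s

No external torque acts about the center; L_before = L_after.
Added inertia Σmr² = (19.2)(0.281)² + (37.7)(0.843)² = 28.31 kg·m²; I_f = 55.20 + 28.31 = 83.51 kg·m².
ω_f = I_p ω_i / I_f = (55.20)(5.13) / 83.51 = 3.391 rad/s.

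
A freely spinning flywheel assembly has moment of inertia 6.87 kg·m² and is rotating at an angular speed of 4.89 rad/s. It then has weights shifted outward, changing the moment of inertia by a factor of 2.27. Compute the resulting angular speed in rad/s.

ω₂ ≈ 2.15 rad/s

No external torque acts about the spin axis, so angular momentum is conserved.
I₂ = 2.27 × 6.87 = 15.59 kg·m².
ω₂ = I₁ω₁ / I₂ = (6.870)(4.89 rad/s) / (15.59) = 2.154 rad/s.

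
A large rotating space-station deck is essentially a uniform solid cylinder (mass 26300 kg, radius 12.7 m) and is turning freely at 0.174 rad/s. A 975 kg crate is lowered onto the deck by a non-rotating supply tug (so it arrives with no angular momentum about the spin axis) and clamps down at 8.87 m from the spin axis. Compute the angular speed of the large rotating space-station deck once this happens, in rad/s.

ω_f ≈ 0.168 rad/s

The added mass arrives with no angular momentum about the spin axis, and any external torque about the spin axis is negligible, so the system's angular momentum is conserved.
I_p = ½(26300)(12.7)² = 2.121e+06 kg·m².
Added inertia Σmr² = (975)(8.87)² = 76710 kg·m²; I_f = 2.121e+06 + 76710 = 2.198e+06 kg·m².
ω_f = I_p ω_i / I_f = (2.121e+06)(0.174) / 2.198e+06 = 0.1679 rad/s.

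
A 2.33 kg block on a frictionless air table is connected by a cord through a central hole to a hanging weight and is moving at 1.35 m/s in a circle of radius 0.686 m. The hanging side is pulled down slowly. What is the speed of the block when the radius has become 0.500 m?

v₂ ≈ 1.85 m/s

Central (radial) force ⇒ zero torque about the center ⇒ m v r is constant.
v₂ = v₁ r₁ / r₂ = (1.35)(0.686) / (0.500) = 1.852 m/s.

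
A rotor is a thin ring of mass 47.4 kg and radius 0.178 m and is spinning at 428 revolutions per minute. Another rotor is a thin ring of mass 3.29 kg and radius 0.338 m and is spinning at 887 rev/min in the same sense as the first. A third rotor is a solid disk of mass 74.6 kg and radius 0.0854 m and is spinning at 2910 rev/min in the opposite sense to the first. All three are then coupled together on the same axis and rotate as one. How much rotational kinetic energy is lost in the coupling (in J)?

ΔKE lost ≈ 15700 J

The coupling torques are internal; angular momentum about the shared axis is conserved.
Moments of inertia: I_A = (47.4)(0.178)² = 1.502 kg·m²; I_B = (3.29)(0.338)² = 0.3759 kg·m²; I_C = ½(74.6)(0.0854)² = 0.2720 kg·m².
Taking A's sense as positive: L = (1.502)(428) + (0.3759)(887) − (0.2720)(2910) = 184.5 kg·m²·rpm.
Combined I = 1.502 + 0.3759 + 0.2720 = 2.150 kg·m².
ω_f = L / I = 184.5 / 2.150 = 85.85 rpm.
KE_i = ½ΣIω² = 15760 J; KE_f = ½(2.150)(8.990)² = 86.87 J.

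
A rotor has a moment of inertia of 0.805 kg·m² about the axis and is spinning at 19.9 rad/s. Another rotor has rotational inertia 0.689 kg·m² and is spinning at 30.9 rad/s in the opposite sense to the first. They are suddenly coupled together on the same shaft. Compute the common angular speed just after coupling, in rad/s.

|ω_f| ≈ 3.53 rad/s

The coupling torques are internal; angular momentum about the shared axis is conserved.
Taking A's sense as positive: L = (0.8050)(19.9) − (0.6890)(30.9) = -5.271 kg·m²·rad/s.
Combined I = 0.8050 + 0.6890 = 1.494 kg·m².
ω_f = L / I = -5.271 / 1.494 = -3.528 rad/s.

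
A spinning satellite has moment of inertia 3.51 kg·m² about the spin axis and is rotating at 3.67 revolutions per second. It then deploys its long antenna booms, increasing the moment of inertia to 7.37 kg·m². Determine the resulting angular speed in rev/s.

ω₂ ≈ 1.75 rev/s

No external torque acts about the spin axis, so angular momentum is conserved.
ω₂ = I₁ω₁ / I₂ = (3.510)(3.67 rev/s) / (7.370) = 1.748 rev/s.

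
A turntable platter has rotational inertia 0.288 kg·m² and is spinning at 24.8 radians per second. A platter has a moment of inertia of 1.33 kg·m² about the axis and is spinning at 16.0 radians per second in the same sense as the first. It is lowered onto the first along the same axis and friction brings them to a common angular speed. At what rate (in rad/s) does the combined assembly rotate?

|ω_f| ≈ 17.6 rad/s

The coupling torques are internal; angular momentum about the shared axis is conserved.
Taking A's sense as positive: L = (0.2880)(24.8) + (1.330)(16.0) = 28.42 kg·m²·rad/s.
Combined I = 0.2880 + 1.330 = 1.618 kg·m².
ω_f = L / I = 28.42 / 1.618 = 17.57 rad/s.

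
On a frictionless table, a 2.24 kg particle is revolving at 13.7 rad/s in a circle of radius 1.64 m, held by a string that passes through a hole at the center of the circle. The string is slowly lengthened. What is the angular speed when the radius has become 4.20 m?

No torque about the axis ⇒ m r₁² ω₁ = m r₂² ω₂.
ω₂ = ω₁ (r₁/r₂)² = (13.7)(1.64/4.20)² = 2.089 rad/s.

ω₂ ≈ 2.09 rad/s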